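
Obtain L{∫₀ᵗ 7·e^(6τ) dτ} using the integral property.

L{∫₀ᵗ f(τ)dτ} = F(s)/s with F(s) = 7/(s-6), so L{∫₀ᵗ 7·e^(6τ) dτ} = 7/(s(s-6))

Final answer: 7/(s(s-6))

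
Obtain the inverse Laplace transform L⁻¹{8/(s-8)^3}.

L⁻¹{n!/(s-a)^(n+1)} = t^n·e^(at) with n=2, a=8. So L⁻¹{2/(s-8)^3} = t^2·e^(8t), and L⁻¹{8/(s-8)^3} = (8/2)·t^2·e^(8t) = 4·t^2·e^(8t)

Final answer: 4·t^2·e^(8t)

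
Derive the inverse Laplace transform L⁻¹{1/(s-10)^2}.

L⁻¹{n!/(s-a)^(n+1)} = t^n·e^(at) with n=1, a=10. So L⁻¹{1/(s-10)^2} = t·e^(10t)

Final answer: t·e^(10t)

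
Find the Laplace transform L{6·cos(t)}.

L{cos(ωt)} = s/(s² + ω²), so L{cos(t)} = s/(s² + 1). Then L{6·cos(t)} = 6·s/(s² + 1) = 6s/(s² + 1)

Final answer: 6s/(s² + 1)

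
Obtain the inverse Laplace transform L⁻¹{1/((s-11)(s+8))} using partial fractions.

Decompose: A/(s-11) + B/(s+8). A = 1/19, B = -1/19. f(t) = (e^(11t) - e^(-8t))/19

Final answer: (e^(11t) - e^(-8t))/19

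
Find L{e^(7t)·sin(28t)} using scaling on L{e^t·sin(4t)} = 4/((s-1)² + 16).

Scaling with a=7: L{e^(7t)·sin(28t)} = (1/7) · 4/((s/7-1)² + 16). Simplifying: 28/((s-7)² + 784)

Final answer: 28/((s-7)² + 784)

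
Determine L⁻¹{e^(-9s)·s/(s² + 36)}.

L⁻¹{s/(s² + 36)} = cos(6t). By the time shift theorem, L⁻¹{e^(-as)F(s)} = u(t-a)f(t-a) with a=9, so L⁻¹{e^(-9s)·s/(s² + 36)} = u(t-9)·cos(6(t-9))

Final answer: u(t-9)·cos(6(t-9))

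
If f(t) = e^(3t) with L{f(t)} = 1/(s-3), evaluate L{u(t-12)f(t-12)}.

Time shift theorem: L{u(t-a)f(t-a)} = e^(-as)F(s). Here a=12, F(s) = 1/(s-3), so L{u(t-12)f(t-12)} = e^(-12s)·1/(s-3)

Final answer: e^(-12s)·1/(s-3)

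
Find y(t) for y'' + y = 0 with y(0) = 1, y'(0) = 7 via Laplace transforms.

L{y''} + 1L{y} = 0. s²Y - s - 7 + Y = 0. Y(s² + 1) = s + 7. Y = (s + 7)/(s² + 1). Inverting: y(t) = cos(t) + 7sin(t)

Final answer: y(t) = cos(t) + 7sin(t)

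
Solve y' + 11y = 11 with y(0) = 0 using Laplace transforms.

sY + 11Y = 11/s. Y = 11/(s(s+11)). Partial fractions: Y = 1/s - 1/(s+11)

Final answer: y(t) = (1 - e^(-11t))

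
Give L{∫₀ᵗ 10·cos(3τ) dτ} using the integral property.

L{∫₀ᵗ f(τ)dτ} = F(s)/s with F(s) = 10s/(s² + 9), so the result is (10s/(s² + 9))/s = 10/(s² + 9)

Final answer: 10/(s² + 9)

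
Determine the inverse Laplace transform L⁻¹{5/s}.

L⁻¹{c/s} = c, so L⁻¹{5/s} = 5

Final answer: 5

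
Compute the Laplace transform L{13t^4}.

L{13t^4} = 13 · L{t^4} = 13 · 24/s^5 = 312/s^5

Final answer: 312/s^5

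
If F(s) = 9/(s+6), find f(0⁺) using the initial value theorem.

f(0⁺) = lim_{s→∞} s·9/(s+6) = lim_{s→∞} 9s/(s+6) = 9

Final answer: 9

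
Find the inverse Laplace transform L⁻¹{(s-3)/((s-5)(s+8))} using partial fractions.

Using partial fractions, f(t) = (2e^(5t) + 11e^(-8t))/13

Final answer: (2e^(5t) + 11e^(-8t))/13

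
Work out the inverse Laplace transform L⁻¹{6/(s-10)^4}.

L⁻¹{n!/(s-a)^(n+1)} = t^n·e^(at) with n=3, a=10. So L⁻¹{6/(s-10)^4} = t^3·e^(10t)

Final answer: t^3·e^(10t)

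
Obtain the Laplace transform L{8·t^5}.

L{t^n} = n!/s^(n+1), so L{t^5} = 120/s^6. Then L{8·t^5} = 8·120/s^6 = 960/s^6

Final answer: 960/s^6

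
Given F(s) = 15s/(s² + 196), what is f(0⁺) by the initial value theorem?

f(0⁺) = lim_{s→∞} s·15s/(s² + 196) = lim_{s→∞} 15s²/(s² + 196) = 15

Final answer: 15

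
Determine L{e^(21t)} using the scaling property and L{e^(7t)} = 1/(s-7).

Using L{f(at)} = (1/a)F(s/a) with a=3 and f(t) = e^(7t): L{e^(21t)} = (1/3) · 1/((s/3)-7) = (1/3) · 3/(s-21) = 1/(s-21)

Final answer: 1/(s-21)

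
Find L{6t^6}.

L{t^n} = n!/s^(n+1). So L{6t^6} = 6·6!/s^7 = 4320/s^7

Final answer: 4320/s^7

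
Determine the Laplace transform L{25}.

L{25} = 25 · L{1} = 25/s

Final answer: 25/s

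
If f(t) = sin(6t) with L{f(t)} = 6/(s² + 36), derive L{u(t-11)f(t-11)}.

Time shift theorem: L{u(t-a)f(t-a)} = e^(-as)F(s). Here a=11, F(s) = 6/(s² + 36), so L{u(t-11)f(t-11)} = e^(-11s)·6/(s² + 36)

Final answer: e^(-11s)·6/(s² + 36)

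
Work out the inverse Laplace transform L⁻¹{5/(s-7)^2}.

L⁻¹{n!/(s-a)^(n+1)} = t^n·e^(at) with n=1, a=7. So L⁻¹{1/(s-7)^2} = t·e^(7t), and L⁻¹{5/(s-7)^2} = (5/1)·t·e^(7t) = 5·t·e^(7t)

Final answer: 5·t·e^(7t)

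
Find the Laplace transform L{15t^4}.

L{15t^4} = 15 · L{t^4} = 15 · 24/s^5 = 360/s^5

Final answer: 360/s^5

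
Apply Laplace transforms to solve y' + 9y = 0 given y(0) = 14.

L{y'} + 9L{y} = 0. sY - 14 + 9Y = 0. Y(s+9) = 14. Y = 14/(s+9)

Final answer: y(t) = 14e^(-9t)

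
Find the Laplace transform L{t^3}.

L{t^n} = n!/s^(n+1), so L{t^3} = 6/s^4

Final answer: 6/s^4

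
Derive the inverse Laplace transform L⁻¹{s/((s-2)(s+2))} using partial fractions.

Using partial fractions, f(t) = (2e^(2t) + 2e^(-2t))/4

Final answer: (2e^(2t) + 2e^(-2t))/4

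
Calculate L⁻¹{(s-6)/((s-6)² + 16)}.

Using frequency shift: L⁻¹{(s-a)/((s-a)² + b²)} = e^(at)cos(bt). Here a=6, b=4

Final answer: e^(6t)·cos(4t)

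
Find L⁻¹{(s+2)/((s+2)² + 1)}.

Using frequency shift: L⁻¹{(s-a)/((s-a)² + b²)} = e^(at)cos(bt). Here a=-2, b=1

Final answer: e^(-2t)·cos(t)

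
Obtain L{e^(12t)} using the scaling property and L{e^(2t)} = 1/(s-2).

Using L{f(at)} = (1/a)F(s/a) with a=6 and f(t) = e^(2t): L{e^(12t)} = (1/6) · 1/((s/6)-2) = (1/6) · 6/(s-12) = 1/(s-12)

Final answer: 1/(s-12)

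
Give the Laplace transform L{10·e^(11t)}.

L{e^(at)} = 1/(s-a), so L{e^(11t)} = 1/(s-11). Then L{10·e^(11t)} = 10/(s-11)

Final answer: 10/(s-11)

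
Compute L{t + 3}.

L{t + 3} = L{t} + 3·L{1} = 1/s² + 3/s

Final answer: 1/s² + 3/s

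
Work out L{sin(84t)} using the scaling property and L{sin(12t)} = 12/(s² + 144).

Using L{f(at)} = (1/a)F(s/a) with a=7: L{sin(84t)} = (1/7) · 12/((s/7)² + 144) = (1/7) · 12·49/(s² + 7056) = 84/(s² + 7056)

Final answer: 84/(s² + 7056)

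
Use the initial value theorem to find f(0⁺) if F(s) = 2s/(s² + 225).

f(0⁺) = lim_{s→∞} s·2s/(s² + 225) = lim_{s→∞} 2s²/(s² + 225) = 2

Final answer: 2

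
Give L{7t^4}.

L{t^n} = n!/s^(n+1). So L{7t^4} = 7·4!/s^5 = 168/s^5

Final answer: 168/s^5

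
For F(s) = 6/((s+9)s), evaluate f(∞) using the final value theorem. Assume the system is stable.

f(∞) = lim_{s→0} sF(s) = lim_{s→0} 6/(s+9) = 2/3

Final answer: 2/3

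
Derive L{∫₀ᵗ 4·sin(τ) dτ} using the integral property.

L{∫₀ᵗ f(τ)dτ} = F(s)/s with F(s) = 4/(s² + 1), so the result is (4/(s² + 1))/s = 4/(s(s² + 1))

Final answer: 4/(s(s² + 1))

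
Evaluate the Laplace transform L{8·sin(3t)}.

L{sin(ωt)} = ω/(s² + ω²), so L{sin(3t)} = 3/(s² + 9). Then L{8·sin(3t)} = 8·3/(s² + 9) = 24/(s² + 9)

Final answer: 24/(s² + 9)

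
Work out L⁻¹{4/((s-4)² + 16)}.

Form: b/((s-a)² + b²) → e^(at)sin(bt). With a=4, b=4

Final answer: e^(4t)·sin(4t)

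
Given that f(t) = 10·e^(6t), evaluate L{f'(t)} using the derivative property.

f(0) = 10, F(s) = 10/(s-6). L{f'(t)} = s·F(s) - f(0) = 10s/(s-6) - 10 = (10s - 10(s-6))/(s-6) = 60/(s-6)

Final answer: 60/(s-6)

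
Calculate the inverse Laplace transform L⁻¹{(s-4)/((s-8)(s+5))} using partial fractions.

Using partial fractions, f(t) = (4e^(8t) + 9e^(-5t))/13

Final answer: (4e^(8t) + 9e^(-5t))/13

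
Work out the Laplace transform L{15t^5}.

L{15t^5} = 15 · L{t^5} = 15 · 120/s^6 = 1800/s^6

Final answer: 1800/s^6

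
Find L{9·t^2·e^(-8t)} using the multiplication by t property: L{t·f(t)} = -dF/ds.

Using L{t^n·e^(at)} = n!/(s-a)^(n+1), L{t^2·e^(-8t)} = 2/(s+8)^3, so L{9·t^2·e^(-8t)} = 9·2/(s+8)^3 = 18/(s+8)^3

Final answer: 18/(s+8)^3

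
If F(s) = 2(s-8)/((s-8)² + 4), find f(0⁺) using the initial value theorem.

f(0⁺) = lim_{s→∞} sF(s) = lim_{s→∞} 2s(s-8)/((s-8)² + 4) = 2

Final answer: 2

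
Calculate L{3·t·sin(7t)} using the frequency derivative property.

L{sin(7t)} = 7/(s² + 49). By L{t·f(t)} = -F'(s): -d/ds[7/(s² + 49)] = -(7)·(-2s)/(s² + 49)² = 14s/(s² + 49)². Then L{3·t·sin(7t)} = 3·14s/(s² + 49)² = 42s/(s² + 49)²

Final answer: 42s/(s² + 49)²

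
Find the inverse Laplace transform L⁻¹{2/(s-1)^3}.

L⁻¹{n!/(s-a)^(n+1)} = t^n·e^(at), so L⁻¹{2/(s-1)^3} = t^2·e^t

Final answer: t^2·e^t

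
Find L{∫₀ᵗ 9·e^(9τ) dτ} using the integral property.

L{∫₀ᵗ f(τ)dτ} = F(s)/s with F(s) = 9/(s-9), so L{∫₀ᵗ 9·e^(9τ) dτ} = 9/(s(s-9))

Final answer: 9/(s(s-9))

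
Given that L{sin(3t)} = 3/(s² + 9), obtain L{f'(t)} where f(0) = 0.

L{f'(t)} = s·F(s) - f(0) = s·3/(s² + 9) - 0 = 3s/(s² + 9)

Final answer: 3s/(s² + 9)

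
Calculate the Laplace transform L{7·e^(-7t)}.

L{e^(at)} = 1/(s-a), so L{e^(-7t)} = 1/(s+7). Then L{7·e^(-7t)} = 7/(s+7)

Final answer: 7/(s+7)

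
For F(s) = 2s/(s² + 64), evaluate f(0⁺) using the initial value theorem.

f(0⁺) = lim_{s→∞} s·2s/(s² + 64) = lim_{s→∞} 2s²/(s² + 64) = 2

Final answer: 2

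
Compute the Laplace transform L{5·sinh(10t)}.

L{sinh(ωt)} = ω/(s² - ω²), so L{sinh(10t)} = 10/(s² - 100). Then L{5·sinh(10t)} = 5·10/(s² - 100) = 50/(s² - 100)

Final answer: 50/(s² - 100)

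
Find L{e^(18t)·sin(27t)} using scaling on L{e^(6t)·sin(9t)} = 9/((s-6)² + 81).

Scaling with a=3: L{e^(18t)·sin(27t)} = (1/3) · 9/((s/3-6)² + 81). Simplifying: 27/((s-18)² + 729)

Final answer: 27/((s-18)² + 729)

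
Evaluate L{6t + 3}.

L{6t + 3} = 6·L{t} + 3·L{1} = 6/s² + 3/s

Final answer: 6/s² + 3/s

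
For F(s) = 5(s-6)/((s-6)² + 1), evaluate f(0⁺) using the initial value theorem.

f(0⁺) = lim_{s→∞} sF(s) = lim_{s→∞} 5s(s-6)/((s-6)² + 1) = 5

Final answer: 5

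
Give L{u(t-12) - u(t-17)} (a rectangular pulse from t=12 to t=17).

L{u(t-a)} = e^(-as)/s. L{u(t-12) - u(t-17)} = (e^(-12s) - e^(-17s))/s

Final answer: (e^(-12s) - e^(-17s))/s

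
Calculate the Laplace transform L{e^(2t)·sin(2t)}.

L{e^(at)·sin(ωt)} = ω/((s-a)² + ω²), so L{e^(2t)·sin(2t)} = 2/((s-2)² + 4)

Final answer: 2/((s-2)² + 4)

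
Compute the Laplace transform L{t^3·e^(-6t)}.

L{t^n·e^(at)} = n!/(s-a)^(n+1), so L{t^3·e^(-6t)} = 6/(s+6)^4

Final answer: 6/(s+6)^4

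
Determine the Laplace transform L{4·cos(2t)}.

L{cos(ωt)} = s/(s² + ω²), so L{cos(2t)} = s/(s² + 4). Then L{4·cos(2t)} = 4·s/(s² + 4) = 4s/(s² + 4)

Final answer: 4s/(s² + 4)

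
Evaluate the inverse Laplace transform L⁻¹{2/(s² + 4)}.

L⁻¹{2/(s² + 4)} = sin(2t)

Final answer: sin(2t)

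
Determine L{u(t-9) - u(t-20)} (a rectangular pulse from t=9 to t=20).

L{u(t-a)} = e^(-as)/s. L{u(t-9) - u(t-20)} = (e^(-9s) - e^(-20s))/s

Final answer: (e^(-9s) - e^(-20s))/s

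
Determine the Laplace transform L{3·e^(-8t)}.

L{e^(at)} = 1/(s-a), so L{e^(-8t)} = 1/(s+8). Then L{3·e^(-8t)} = 3/(s+8)

Final answer: 3/(s+8)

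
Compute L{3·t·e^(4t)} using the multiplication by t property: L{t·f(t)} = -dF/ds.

Using L{t^n·e^(at)} = n!/(s-a)^(n+1), L{t·e^(4t)} = 1/(s-4)^2, so L{3·t·e^(4t)} = 3·1/(s-4)^2 = 3/(s-4)^2

Final answer: 3/(s-4)^2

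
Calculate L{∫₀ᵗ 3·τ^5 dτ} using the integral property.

L{∫₀ᵗ f(τ)dτ} = F(s)/s with f(t) = 3t^5. F(s) = 360/s^6, so L{∫₀ᵗ 3·τ^5 dτ} = (360/s^6)/s = 360/s^7. (Check: ∫₀ᵗ 3·τ^5 dτ = 3t^6/6.)

Final answer: 360/s^7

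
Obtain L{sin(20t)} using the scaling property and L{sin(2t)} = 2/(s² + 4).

Using L{f(at)} = (1/a)F(s/a) with a=10: L{sin(20t)} = (1/10) · 2/((s/10)² + 4) = (1/10) · 2·100/(s² + 400) = 20/(s² + 400)

Final answer: 20/(s² + 400)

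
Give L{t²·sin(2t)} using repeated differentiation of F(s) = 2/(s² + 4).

F(s) = 2/(s² + 4). F'(s) = -4s/(s² + 4)². F''(s) = -4(4 - 3s²)/(s² + 4)³ = (12s² - 16)/(s² + 4)³. So L{t²·sin(2t)} = (-1)² F''(s) = (12s² - 16)/(s² + 4)³

Final answer: (12s² - 16)/(s² + 4)³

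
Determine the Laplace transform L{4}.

L{4} = 4 · L{1} = 4/s

Final answer: 4/s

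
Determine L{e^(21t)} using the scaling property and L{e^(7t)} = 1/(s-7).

Using L{f(at)} = (1/a)F(s/a) with a=3 and f(t) = e^(7t): L{e^(21t)} = (1/3) · 1/((s/3)-7) = (1/3) · 3/(s-21) = 1/(s-21)

Final answer: 1/(s-21)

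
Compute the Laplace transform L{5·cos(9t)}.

L{cos(ωt)} = s/(s² + ω²), so L{cos(9t)} = s/(s² + 81). Then L{5·cos(9t)} = 5·s/(s² + 81) = 5s/(s² + 81)

Final answer: 5s/(s² + 81)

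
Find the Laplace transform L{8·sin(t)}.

L{sin(ωt)} = ω/(s² + ω²), so L{sin(t)} = 1/(s² + 1). Then L{8·sin(t)} = 8·1/(s² + 1) = 8/(s² + 1)

Final answer: 8/(s² + 1)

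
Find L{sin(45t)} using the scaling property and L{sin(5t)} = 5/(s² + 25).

Using L{f(at)} = (1/a)F(s/a) with a=9: L{sin(45t)} = (1/9) · 5/((s/9)² + 25) = (1/9) · 5·81/(s² + 2025) = 45/(s² + 2025)

Final answer: 45/(s² + 2025)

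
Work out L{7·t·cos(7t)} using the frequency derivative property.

L{cos(7t)} = s/(s² + 49). Derivative: d/ds[s/(s² + 49)] = [(s² + 49) - s·2s]/(s² + 49)² = (49 - s²)/(s² + 49)². So L{t·cos(7t)} = -F'(s) = (s² - 49)/(s² + 49)². Then L{7·t·cos(7t)} = 7·(s² - 49)/(s² + 49)²

Final answer: 7·(s² - 49)/(s² + 49)²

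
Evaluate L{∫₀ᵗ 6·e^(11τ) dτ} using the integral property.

L{∫₀ᵗ f(τ)dτ} = F(s)/s with F(s) = 6/(s-11), so L{∫₀ᵗ 6·e^(11τ) dτ} = 6/(s(s-11))

Final answer: 6/(s(s-11))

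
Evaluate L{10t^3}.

L{t^n} = n!/s^(n+1). So L{10t^3} = 10·3!/s^4 = 60/s^4

Final answer: 60/s^4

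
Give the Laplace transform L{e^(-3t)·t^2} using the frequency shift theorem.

L{e^(at)·t^n} = n!/(s-a)^(n+1), so L{e^(-3t)·t^2} = 2/(s+3)^3

Final answer: 2/(s+3)^3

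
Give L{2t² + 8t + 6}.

L{2t² + 8t + 6} = 2·2/s³ + 8/s² + 6/s = 4/s³ + 8/s² + 6/s

Final answer: 4/s³ + 8/s² + 6/s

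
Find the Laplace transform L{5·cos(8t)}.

L{cos(ωt)} = s/(s² + ω²), so L{cos(8t)} = s/(s² + 64). Then L{5·cos(8t)} = 5·s/(s² + 64) = 5s/(s² + 64)

Final answer: 5s/(s² + 64)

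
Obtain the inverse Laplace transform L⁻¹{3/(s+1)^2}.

L⁻¹{n!/(s-a)^(n+1)} = t^n·e^(at) with n=1, a=-1. So L⁻¹{1/(s+1)^2} = t·e^(-t), and L⁻¹{3/(s+1)^2} = (3/1)·t·e^(-t) = 3·t·e^(-t)

Final answer: 3·t·e^(-t)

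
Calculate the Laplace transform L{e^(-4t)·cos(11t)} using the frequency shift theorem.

Frequency shift: L{e^(at)f(t)} = F(s-a). L{e^(-4t)·cos(11t)} = (s+4)/((s+4)² + 121)

Final answer: (s+4)/((s+4)² + 121)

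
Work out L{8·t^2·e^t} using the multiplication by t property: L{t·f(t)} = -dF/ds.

Using L{t^n·e^(at)} = n!/(s-a)^(n+1), L{t^2·e^t} = 2/(s-1)^3, so L{8·t^2·e^t} = 8·2/(s-1)^3 = 16/(s-1)^3

Final answer: 16/(s-1)^3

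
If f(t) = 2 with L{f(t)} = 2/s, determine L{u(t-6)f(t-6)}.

Time shift theorem: L{u(t-a)f(t-a)} = e^(-as)F(s). Here a=6, F(s) = 2/s, so L{u(t-6)f(t-6)} = e^(-6s)·2/s

Final answer: e^(-6s)·2/s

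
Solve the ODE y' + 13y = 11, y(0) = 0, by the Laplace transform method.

sY + 13Y = 11/s. Y = 11/(s(s+13)). Partial fractions: Y = 11/13/s - 11/13/(s+13)

Final answer: y(t) = 11/13(1 - e^(-13t))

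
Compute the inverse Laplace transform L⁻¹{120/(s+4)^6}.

L⁻¹{n!/(s-a)^(n+1)} = t^n·e^(at), so L⁻¹{120/(s+4)^6} = t^5·e^(-4t)

Final answer: t^5·e^(-4t)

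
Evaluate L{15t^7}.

L{t^n} = n!/s^(n+1). So L{15t^7} = 15·7!/s^8 = 75600/s^8

Final answer: 75600/s^8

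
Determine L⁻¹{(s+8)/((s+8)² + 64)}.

Using frequency shift: L⁻¹{(s-a)/((s-a)² + b²)} = e^(at)cos(bt). Here a=-8, b=8

Final answer: e^(-8t)·cos(8t)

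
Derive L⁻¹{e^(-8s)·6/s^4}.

L⁻¹{6/s^4} = t^3. By the time shift theorem, L⁻¹{e^(-as)F(s)} = u(t-a)f(t-a) with a=8, so L⁻¹{e^(-8s)·6/s^4} = u(t-8)·(t-8)^3

Final answer: u(t-8)·(t-8)^3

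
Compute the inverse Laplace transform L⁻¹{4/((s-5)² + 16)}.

Using frequency shift, L⁻¹{4/((s-5)² + 16)} = e^(5t)·sin(4t)

Final answer: e^(5t)·sin(4t)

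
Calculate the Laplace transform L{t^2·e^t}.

L{t^n·e^(at)} = n!/(s-a)^(n+1), so L{t^2·e^t} = 2/(s-1)^3

Final answer: 2/(s-1)^3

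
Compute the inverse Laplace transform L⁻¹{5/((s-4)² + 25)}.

Using frequency shift, L⁻¹{5/((s-4)² + 25)} = e^(4t)·sin(5t)

Final answer: e^(4t)·sin(5t)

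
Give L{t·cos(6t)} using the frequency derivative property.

L{cos(6t)} = s/(s² + 36). Derivative: d/ds[s/(s² + 36)] = [(s² + 36) - s·2s]/(s² + 36)² = (36 - s²)/(s² + 36)². So L{t·cos(6t)} = -F'(s) = (s² - 36)/(s² + 36)²

Final answer: (s² - 36)/(s² + 36)²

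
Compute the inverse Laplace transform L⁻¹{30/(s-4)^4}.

L⁻¹{n!/(s-a)^(n+1)} = t^n·e^(at) with n=3, a=4. So L⁻¹{6/(s-4)^4} = t^3·e^(4t), and L⁻¹{30/(s-4)^4} = (30/6)·t^3·e^(4t) = 5·t^3·e^(4t)

Final answer: 5·t^3·e^(4t)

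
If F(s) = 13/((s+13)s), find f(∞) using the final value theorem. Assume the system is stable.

f(∞) = lim_{s→0} sF(s) = lim_{s→0} 13/(s+13) = 1

Final answer: 1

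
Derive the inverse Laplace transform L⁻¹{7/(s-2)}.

L⁻¹{1/(s-a)} = e^(at), so L⁻¹{1/(s-2)} = e^(2t), and L⁻¹{7/(s-2)} = 7·e^(2t)

Final answer: 7·e^(2t)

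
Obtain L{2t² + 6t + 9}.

L{2t² + 6t + 9} = 2·2/s³ + 6/s² + 9/s = 4/s³ + 6/s² + 9/s

Final answer: 4/s³ + 6/s² + 9/s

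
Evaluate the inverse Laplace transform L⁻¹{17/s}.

L⁻¹{c/s} = c, so L⁻¹{17/s} = 17

Final answer: 17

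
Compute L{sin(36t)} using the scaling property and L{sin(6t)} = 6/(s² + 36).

Using L{f(at)} = (1/a)F(s/a) with a=6: L{sin(36t)} = (1/6) · 6/((s/6)² + 36) = (1/6) · 6·36/(s² + 1296) = 36/(s² + 1296)

Final answer: 36/(s² + 1296)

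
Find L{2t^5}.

L{t^n} = n!/s^(n+1). So L{2t^5} = 2·5!/s^6 = 240/s^6

Final answer: 240/s^6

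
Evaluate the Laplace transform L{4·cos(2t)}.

L{cos(ωt)} = s/(s² + ω²), so L{cos(2t)} = s/(s² + 4). Then L{4·cos(2t)} = 4·s/(s² + 4) = 4s/(s² + 4)

Final answer: 4s/(s² + 4)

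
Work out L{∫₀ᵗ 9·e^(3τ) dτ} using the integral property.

L{∫₀ᵗ f(τ)dτ} = F(s)/s with F(s) = 9/(s-3), so L{∫₀ᵗ 9·e^(3τ) dτ} = 9/(s(s-3))

Final answer: 9/(s(s-3))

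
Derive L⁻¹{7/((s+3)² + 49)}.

Form: b/((s-a)² + b²) → e^(at)sin(bt). With a=-3, b=7

Final answer: e^(-3t)·sin(7t)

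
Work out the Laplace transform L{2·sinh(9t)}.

L{sinh(ωt)} = ω/(s² - ω²), so L{sinh(9t)} = 9/(s² - 81). Then L{2·sinh(9t)} = 2·9/(s² - 81) = 18/(s² - 81)

Final answer: 18/(s² - 81)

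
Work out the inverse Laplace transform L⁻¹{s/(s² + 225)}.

L⁻¹{s/(s² + 225)} = cos(15t)

Final answer: cos(15t)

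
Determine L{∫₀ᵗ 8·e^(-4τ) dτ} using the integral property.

L{∫₀ᵗ f(τ)dτ} = F(s)/s with F(s) = 8/(s+4), so L{∫₀ᵗ 8·e^(-4τ) dτ} = 8/(s(s+4))

Final answer: 8/(s(s+4))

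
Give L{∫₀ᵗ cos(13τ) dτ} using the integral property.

L{∫₀ᵗ f(τ)dτ} = F(s)/s with F(s) = s/(s² + 169), so the result is (s/(s² + 169))/s = 1/(s² + 169)

Final answer: 1/(s² + 169)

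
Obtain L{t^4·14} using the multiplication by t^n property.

L{14} = 14/s. d^1/ds^1[1/s] = -1/s². d^2/ds^2[1/s] = 2/s^3. d^3/ds^3[1/s] = -6/s^4. d^4/ds^4[1/s] = 24/s^5. So L{t^4} = (-1)^{4}·24/s^5 = 24/s^5. Then L{t^4·14} = 14·24/s^5 = 336/s^5

Final answer: 336/s^5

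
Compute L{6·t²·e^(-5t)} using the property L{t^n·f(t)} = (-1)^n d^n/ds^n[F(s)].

L{e^(-5t)} = 1/(s+5). d/ds[1/(s+5)] = -1/(s+5)². d²/ds²[1/(s+5)] = 2/(s+5)³. So L{t²·e^(-5t)} = (-1)² · 2/(s+5)³ = 2/(s+5)³. Then L{6·t²·e^(-5t)} = 6·2/(s+5)³ = 12/(s+5)³

Final answer: 12/(s+5)³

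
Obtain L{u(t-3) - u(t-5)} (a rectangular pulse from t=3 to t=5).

L{u(t-a)} = e^(-as)/s. L{u(t-3) - u(t-5)} = (e^(-3s) - e^(-5s))/s

Final answer: (e^(-3s) - e^(-5s))/s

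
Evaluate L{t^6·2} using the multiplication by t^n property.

L{2} = 2/s. d^1/ds^1[1/s] = -1/s². d^2/ds^2[1/s] = 2/s^3. d^3/ds^3[1/s] = -6/s^4. d^4/ds^4[1/s] = 24/s^5. d^5/ds^5[1/s] = -120/s^6. d^6/ds^6[1/s] = 720/s^7. So L{t^6} = (-1)^{6}·720/s^7 = 720/s^7. Then L{t^6·2} = 2·720/s^7 = 1440/s^7

Final answer: 1440/s^7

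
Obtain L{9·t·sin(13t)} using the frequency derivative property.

L{sin(13t)} = 13/(s² + 169). By L{t·f(t)} = -F'(s): -d/ds[13/(s² + 169)] = -(13)·(-2s)/(s² + 169)² = 26s/(s² + 169)². Then L{9·t·sin(13t)} = 9·26s/(s² + 169)² = 234s/(s² + 169)²

Final answer: 234s/(s² + 169)²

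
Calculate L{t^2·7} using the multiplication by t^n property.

L{7} = 7/s. d^1/ds^1[1/s] = -1/s². d^2/ds^2[1/s] = 2/s^3. So L{t^2} = (-1)^{2}·2/s^3 = 2/s^3. Then L{t^2·7} = 7·2/s^3 = 14/s^3

Final answer: 14/s^3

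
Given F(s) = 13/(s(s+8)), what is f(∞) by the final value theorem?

f(∞) = lim_{s→0} s·13/(s(s+8)) = lim_{s→0} 13/(s+8) = 13/8 = 13/8

Final answer: 13/8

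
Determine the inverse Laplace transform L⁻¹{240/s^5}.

L⁻¹{n!/s^(n+1)} = t^n with n=4. So L⁻¹{24/s^5} = t^4, and L⁻¹{240/s^5} = (240/24)·t^4 = 10·t^4

Final answer: 10·t^4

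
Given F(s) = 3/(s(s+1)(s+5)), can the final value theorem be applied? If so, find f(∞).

Poles of sF(s) = 3/((s+1)(s+5)) are at s = -1 and s = -5, both in the left half-plane. Theorem applies. f(∞) = lim_{s→0} sF(s) = 3/(1·5) = 3/5

Final answer: 3/5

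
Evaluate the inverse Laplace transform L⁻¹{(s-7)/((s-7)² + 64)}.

Using frequency shift, L⁻¹{(s-7)/((s-7)² + 64)} = e^(7t)·cos(8t)

Final answer: e^(7t)·cos(8t)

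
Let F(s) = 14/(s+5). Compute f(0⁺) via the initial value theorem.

f(0⁺) = lim_{s→∞} s·14/(s+5) = lim_{s→∞} 14s/(s+5) = 14

Final answer: 14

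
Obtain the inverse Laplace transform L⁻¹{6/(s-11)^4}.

L⁻¹{n!/(s-a)^(n+1)} = t^n·e^(at) with n=3, a=11. So L⁻¹{6/(s-11)^4} = t^3·e^(11t)

Final answer: t^3·e^(11t)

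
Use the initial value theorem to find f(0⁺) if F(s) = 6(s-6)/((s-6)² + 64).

f(0⁺) = lim_{s→∞} sF(s) = lim_{s→∞} 6s(s-6)/((s-6)² + 64) = 6

Final answer: 6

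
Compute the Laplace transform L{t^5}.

L{t^n} = n!/s^(n+1), so L{t^5} = 120/s^6

Final answer: 120/s^6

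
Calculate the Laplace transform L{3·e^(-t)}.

L{e^(at)} = 1/(s-a), so L{e^(-t)} = 1/(s+1). Then L{3·e^(-t)} = 3/(s+1)

Final answer: 3/(s+1)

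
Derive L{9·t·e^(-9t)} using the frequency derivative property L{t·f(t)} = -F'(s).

L{e^(-9t)} = 1/(s+9). By frequency derivative: L{t·e^(-9t)} = -d/ds[1/(s+9)] = -(-1)/(s+9)² = 1/(s+9)². Then L{9·t·e^(-9t)} = 9·1/(s+9)² = 9/(s+9)²

Final answer: 9/(s+9)²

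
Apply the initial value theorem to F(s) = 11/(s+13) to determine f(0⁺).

f(0⁺) = lim_{s→∞} s·11/(s+13) = lim_{s→∞} 11s/(s+13) = 11

Final answer: 11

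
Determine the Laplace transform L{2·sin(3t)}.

L{sin(ωt)} = ω/(s² + ω²), so L{sin(3t)} = 3/(s² + 9). Then L{2·sin(3t)} = 2·3/(s² + 9) = 6/(s² + 9)

Final answer: 6/(s² + 9)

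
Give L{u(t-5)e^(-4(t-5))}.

u(t-a)f(t-a) with f(t)=e^(-4t). L{e^(-4t)} = 1/(s+4). By time shift: e^(-5s)/(s+4)

Final answer: e^(-5s)/(s+4)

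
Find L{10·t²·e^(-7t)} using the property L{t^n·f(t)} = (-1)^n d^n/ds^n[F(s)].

L{e^(-7t)} = 1/(s+7). d/ds[1/(s+7)] = -1/(s+7)². d²/ds²[1/(s+7)] = 2/(s+7)³. So L{t²·e^(-7t)} = (-1)² · 2/(s+7)³ = 2/(s+7)³. Then L{10·t²·e^(-7t)} = 10·2/(s+7)³ = 20/(s+7)³

Final answer: 20/(s+7)³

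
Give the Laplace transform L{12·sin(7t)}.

L{sin(ωt)} = ω/(s² + ω²), so L{sin(7t)} = 7/(s² + 49). Then L{12·sin(7t)} = 12·7/(s² + 49) = 84/(s² + 49)

Final answer: 84/(s² + 49)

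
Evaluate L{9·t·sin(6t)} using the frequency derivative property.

L{sin(6t)} = 6/(s² + 36). By L{t·f(t)} = -F'(s): -d/ds[6/(s² + 36)] = -(6)·(-2s)/(s² + 36)² = 12s/(s² + 36)². Then L{9·t·sin(6t)} = 9·12s/(s² + 36)² = 108s/(s² + 36)²

Final answer: 108s/(s² + 36)²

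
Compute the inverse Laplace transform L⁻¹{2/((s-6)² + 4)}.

Using frequency shift, L⁻¹{2/((s-6)² + 4)} = e^(6t)·sin(2t)

Final answer: e^(6t)·sin(2t)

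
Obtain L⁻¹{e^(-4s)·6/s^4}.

L⁻¹{6/s^4} = t^3. By the time shift theorem, L⁻¹{e^(-as)F(s)} = u(t-a)f(t-a) with a=4, so L⁻¹{e^(-4s)·6/s^4} = u(t-4)·(t-4)^3

Final answer: u(t-4)·(t-4)^3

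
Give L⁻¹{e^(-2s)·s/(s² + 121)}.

L⁻¹{s/(s² + 121)} = cos(11t). By the time shift theorem, L⁻¹{e^(-as)F(s)} = u(t-a)f(t-a) with a=2, so L⁻¹{e^(-2s)·s/(s² + 121)} = u(t-2)·cos(11(t-2))

Final answer: u(t-2)·cos(11(t-2))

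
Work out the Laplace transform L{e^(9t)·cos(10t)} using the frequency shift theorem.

Frequency shift: L{e^(at)f(t)} = F(s-a). L{e^(9t)·cos(10t)} = (s-9)/((s-9)² + 100)

Final answer: (s-9)/((s-9)² + 100)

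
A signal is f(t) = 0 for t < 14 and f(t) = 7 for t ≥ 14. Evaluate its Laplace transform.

f(t) = 7·u(t-14). L{u(t-14)} = e^(-14s)/s, so L{f(t)} = 7·e^(-14s)/s

Final answer: 7·e^(-14s)/s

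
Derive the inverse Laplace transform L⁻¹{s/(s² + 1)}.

L⁻¹{s/(s² + 1)} = cos(t)

Final answer: cos(t)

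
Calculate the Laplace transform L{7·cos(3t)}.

L{cos(ωt)} = s/(s² + ω²), so L{cos(3t)} = s/(s² + 9). Then L{7·cos(3t)} = 7·s/(s² + 9) = 7s/(s² + 9)

Final answer: 7s/(s² + 9)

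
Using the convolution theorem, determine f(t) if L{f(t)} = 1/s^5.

1/s^5 = (1/s)·(1/s^4) = L{1}·L{t^3/6}. By convolution, f(t) = 1*t^3/6 = ∫₀ᵗ 1·τ^3/6 dτ = t^4/24

Final answer: t^4/24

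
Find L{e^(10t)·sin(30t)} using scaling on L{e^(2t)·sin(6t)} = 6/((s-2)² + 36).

Scaling with a=5: L{e^(10t)·sin(30t)} = (1/5) · 6/((s/5-2)² + 36). Simplifying: 30/((s-10)² + 900)

Final answer: 30/((s-10)² + 900)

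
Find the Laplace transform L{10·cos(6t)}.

L{cos(ωt)} = s/(s² + ω²), so L{cos(6t)} = s/(s² + 36). Then L{10·cos(6t)} = 10·s/(s² + 36) = 10s/(s² + 36)

Final answer: 10s/(s² + 36)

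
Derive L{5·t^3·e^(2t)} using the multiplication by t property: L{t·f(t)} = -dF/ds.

Using L{t^n·e^(at)} = n!/(s-a)^(n+1), L{t^3·e^(2t)} = 6/(s-2)^4, so L{5·t^3·e^(2t)} = 5·6/(s-2)^4 = 30/(s-2)^4

Final answer: 30/(s-2)^4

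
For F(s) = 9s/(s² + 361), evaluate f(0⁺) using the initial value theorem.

f(0⁺) = lim_{s→∞} s·9s/(s² + 361) = lim_{s→∞} 9s²/(s² + 361) = 9

Final answer: 9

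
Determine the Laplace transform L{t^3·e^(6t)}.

L{t^n·e^(at)} = n!/(s-a)^(n+1), so L{t^3·e^(6t)} = 6/(s-6)^4

Final answer: 6/(s-6)^4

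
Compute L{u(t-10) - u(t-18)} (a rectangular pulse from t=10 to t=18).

L{u(t-a)} = e^(-as)/s. L{u(t-10) - u(t-18)} = (e^(-10s) - e^(-18s))/s

Final answer: (e^(-10s) - e^(-18s))/s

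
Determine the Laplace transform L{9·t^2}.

L{t^n} = n!/s^(n+1), so L{t^2} = 2/s^3. Then L{9·t^2} = 9·2/s^3 = 18/s^3

Final answer: 18/s^3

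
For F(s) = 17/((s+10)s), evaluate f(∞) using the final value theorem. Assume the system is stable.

f(∞) = lim_{s→0} sF(s) = lim_{s→0} 17/(s+10) = 17/10

Final answer: 17/10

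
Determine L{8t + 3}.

L{8t + 3} = 8·L{t} + 3·L{1} = 8/s² + 3/s

Final answer: 8/s² + 3/s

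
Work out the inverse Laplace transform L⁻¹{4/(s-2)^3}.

L⁻¹{n!/(s-a)^(n+1)} = t^n·e^(at) with n=2, a=2. So L⁻¹{2/(s-2)^3} = t^2·e^(2t), and L⁻¹{4/(s-2)^3} = (4/2)·t^2·e^(2t) = 2·t^2·e^(2t)

Final answer: 2·t^2·e^(2t)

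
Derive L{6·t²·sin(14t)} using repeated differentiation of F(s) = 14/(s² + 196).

F(s) = 14/(s² + 196). F'(s) = -28s/(s² + 196)². F''(s) = -28(196 - 3s²)/(s² + 196)³ = (84s² - 5488)/(s² + 196)³. So L{t²·sin(14t)} = (-1)² F''(s) = (84s² - 5488)/(s² + 196)³. Then L{6·t²·sin(14t)} = 6·(84s² - 5488)/(s² + 196)³ = (504s² - 32928)/(s² + 196)³

Final answer: (504s² - 32928)/(s² + 196)³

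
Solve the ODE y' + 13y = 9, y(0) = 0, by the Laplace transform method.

sY + 13Y = 9/s. Y = 9/(s(s+13)). Partial fractions: Y = 9/13/s - 9/13/(s+13)

Final answer: y(t) = 9/13(1 - e^(-13t))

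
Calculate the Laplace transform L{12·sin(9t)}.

L{sin(ωt)} = ω/(s² + ω²), so L{sin(9t)} = 9/(s² + 81). Then L{12·sin(9t)} = 12·9/(s² + 81) = 108/(s² + 81)

Final answer: 108/(s² + 81)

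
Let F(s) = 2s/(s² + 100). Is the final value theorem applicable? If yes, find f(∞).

The final value theorem requires all poles of sF(s) in the left half-plane. sF(s) = 2s²/(s² + 100) has poles at s = ±10i (imaginary axis). Theorem does NOT apply (oscillatory system).

Final answer: Not applicable (oscillatory)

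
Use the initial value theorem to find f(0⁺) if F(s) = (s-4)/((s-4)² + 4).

f(0⁺) = lim_{s→∞} sF(s) = lim_{s→∞} s(s-4)/((s-4)² + 4) = 1

Final answer: 1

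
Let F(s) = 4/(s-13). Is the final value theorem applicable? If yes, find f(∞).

sF(s) = 4s/(s-13) has a pole at s = 13 in the right half-plane. Theorem does NOT apply (unstable system; f(t) = 4·e^(13t) grows without bound).

Final answer: Not applicable (unstable)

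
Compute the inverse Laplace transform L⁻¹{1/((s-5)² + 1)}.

Using frequency shift, L⁻¹{1/((s-5)² + 1)} = e^(5t)·sin(t)

Final answer: e^(5t)·sin(t)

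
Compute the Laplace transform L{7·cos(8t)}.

L{cos(ωt)} = s/(s² + ω²), so L{cos(8t)} = s/(s² + 64). Then L{7·cos(8t)} = 7·s/(s² + 64) = 7s/(s² + 64)

Final answer: 7s/(s² + 64)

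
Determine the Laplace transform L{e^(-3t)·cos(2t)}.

L{e^(at)·cos(ωt)} = (s-a)/((s-a)² + ω²), so L{e^(-3t)·cos(2t)} = (s+3)/((s+3)² + 4)

Final answer: (s+3)/((s+3)² + 4)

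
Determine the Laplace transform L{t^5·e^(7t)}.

L{t^n·e^(at)} = n!/(s-a)^(n+1), so L{t^5·e^(7t)} = 120/(s-7)^6

Final answer: 120/(s-7)^6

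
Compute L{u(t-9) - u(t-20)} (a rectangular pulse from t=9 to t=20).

L{u(t-a)} = e^(-as)/s. L{u(t-9) - u(t-20)} = (e^(-9s) - e^(-20s))/s

Final answer: (e^(-9s) - e^(-20s))/s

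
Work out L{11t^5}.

L{t^n} = n!/s^(n+1). So L{11t^5} = 11·5!/s^6 = 1320/s^6

Final answer: 1320/s^6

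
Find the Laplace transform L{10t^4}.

L{10t^4} = 10 · L{t^4} = 10 · 24/s^5 = 240/s^5

Final answer: 240/s^5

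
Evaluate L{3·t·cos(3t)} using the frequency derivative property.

L{cos(3t)} = s/(s² + 9). Derivative: d/ds[s/(s² + 9)] = [(s² + 9) - s·2s]/(s² + 9)² = (9 - s²)/(s² + 9)². So L{t·cos(3t)} = -F'(s) = (s² - 9)/(s² + 9)². Then L{3·t·cos(3t)} = 3·(s² - 9)/(s² + 9)²

Final answer: 3·(s² - 9)/(s² + 9)²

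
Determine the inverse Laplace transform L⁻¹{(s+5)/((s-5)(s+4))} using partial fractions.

Using partial fractions, f(t) = (10e^(5t) - e^(-4t))/9

Final answer: (10e^(5t) - e^(-4t))/9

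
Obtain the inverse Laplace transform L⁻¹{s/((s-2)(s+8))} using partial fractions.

Using partial fractions, f(t) = (2e^(2t) + 8e^(-8t))/10

Final answer: (2e^(2t) + 8e^(-8t))/10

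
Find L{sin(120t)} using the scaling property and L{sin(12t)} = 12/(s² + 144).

Using L{f(at)} = (1/a)F(s/a) with a=10: L{sin(120t)} = (1/10) · 12/((s/10)² + 144) = (1/10) · 12·100/(s² + 14400) = 120/(s² + 14400)

Final answer: 120/(s² + 14400)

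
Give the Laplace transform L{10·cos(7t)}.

L{cos(ωt)} = s/(s² + ω²), so L{cos(7t)} = s/(s² + 49). Then L{10·cos(7t)} = 10·s/(s² + 49) = 10s/(s² + 49)

Final answer: 10s/(s² + 49)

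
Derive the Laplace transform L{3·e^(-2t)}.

L{e^(at)} = 1/(s-a), so L{e^(-2t)} = 1/(s+2). Then L{3·e^(-2t)} = 3/(s+2)

Final answer: 3/(s+2)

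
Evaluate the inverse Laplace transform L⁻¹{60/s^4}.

L⁻¹{n!/s^(n+1)} = t^n with n=3. So L⁻¹{6/s^4} = t^3, and L⁻¹{60/s^4} = (60/6)·t^3 = 10·t^3

Final answer: 10·t^3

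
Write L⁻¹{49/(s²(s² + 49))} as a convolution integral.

49/(s²(s² + 49)) = (1/s²)·(49/(s² + 49)) = L{t}·L{7·sin(7t)}. So f(t) = t*(7·sin(7t)) = ∫₀ᵗ 7τ·sin(7(t-τ)) dτ

Final answer: ∫₀ᵗ 7τ·sin(7(t-τ)) dτ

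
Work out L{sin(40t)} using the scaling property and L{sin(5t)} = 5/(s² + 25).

Using L{f(at)} = (1/a)F(s/a) with a=8: L{sin(40t)} = (1/8) · 5/((s/8)² + 25) = (1/8) · 5·64/(s² + 1600) = 40/(s² + 1600)

Final answer: 40/(s² + 1600)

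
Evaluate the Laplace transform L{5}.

L{5} = 5 · L{1} = 5/s

Final answer: 5/s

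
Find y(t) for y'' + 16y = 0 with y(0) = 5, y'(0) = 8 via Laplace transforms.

L{y''} + 16L{y} = 0. s²Y - 5s - 8 + 16Y = 0. Y(s² + 16) = 5s + 8. Y = (5s + 8)/(s² + 16). Inverting: y(t) = 5cos(4t) + 2sin(4t)

Final answer: y(t) = 5cos(4t) + 2sin(4t)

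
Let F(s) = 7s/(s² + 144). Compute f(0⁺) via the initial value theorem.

f(0⁺) = lim_{s→∞} s·7s/(s² + 144) = lim_{s→∞} 7s²/(s² + 144) = 7

Final answer: 7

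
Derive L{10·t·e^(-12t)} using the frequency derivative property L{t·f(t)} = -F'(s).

L{e^(-12t)} = 1/(s+12). By frequency derivative: L{t·e^(-12t)} = -d/ds[1/(s+12)] = -(-1)/(s+12)² = 1/(s+12)². Then L{10·t·e^(-12t)} = 10·1/(s+12)² = 10/(s+12)²

Final answer: 10/(s+12)²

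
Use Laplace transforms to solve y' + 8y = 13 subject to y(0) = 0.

sY + 8Y = 13/s. Y = 13/(s(s+8)). Partial fractions: Y = 13/8/s - 13/8/(s+8)

Final answer: y(t) = 13/8(1 - e^(-8t))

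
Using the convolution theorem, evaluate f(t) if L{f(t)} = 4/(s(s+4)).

4/(s(s+4)) = (4/s)·(1/(s+4)) = L{4}·L{e^(-4t)}. By convolution, f(t) = 4*e^(-4t) = ∫₀ᵗ 4·e^(-4τ) dτ = 4·(1 - e^(-4t))/4

Final answer: 4·(1 - e^(-4t))/4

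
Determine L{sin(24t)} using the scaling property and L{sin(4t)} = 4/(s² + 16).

Using L{f(at)} = (1/a)F(s/a) with a=6: L{sin(24t)} = (1/6) · 4/((s/6)² + 16) = (1/6) · 4·36/(s² + 576) = 24/(s² + 576)

Final answer: 24/(s² + 576)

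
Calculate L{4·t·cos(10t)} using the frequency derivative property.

L{cos(10t)} = s/(s² + 100). Derivative: d/ds[s/(s² + 100)] = [(s² + 100) - s·2s]/(s² + 100)² = (100 - s²)/(s² + 100)². So L{t·cos(10t)} = -F'(s) = (s² - 100)/(s² + 100)². Then L{4·t·cos(10t)} = 4·(s² - 100)/(s² + 100)²

Final answer: 4·(s² - 100)/(s² + 100)²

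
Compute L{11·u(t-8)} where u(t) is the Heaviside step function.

L{u(t-a)} = e^(-as)/s. Here a=8, so L{u(t-8)} = e^(-8s)/s, and L{11·u(t-8)} = 11·e^(-8s)/s

Final answer: 11·e^(-8s)/s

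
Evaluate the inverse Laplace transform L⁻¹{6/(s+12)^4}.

L⁻¹{n!/(s-a)^(n+1)} = t^n·e^(at), so L⁻¹{6/(s+12)^4} = t^3·e^(-12t)

Final answer: t^3·e^(-12t)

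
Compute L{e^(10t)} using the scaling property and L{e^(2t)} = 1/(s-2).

Using L{f(at)} = (1/a)F(s/a) with a=5 and f(t) = e^(2t): L{e^(10t)} = (1/5) · 1/((s/5)-2) = (1/5) · 5/(s-10) = 1/(s-10)

Final answer: 1/(s-10)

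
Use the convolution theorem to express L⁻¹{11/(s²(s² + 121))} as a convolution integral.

11/(s²(s² + 121)) = (1/s²)·(11/(s² + 121)) = L{t}·L{sin(11t)}. So f(t) = t*(sin(11t)) = ∫₀ᵗ τ·sin(11(t-τ)) dτ

Final answer: ∫₀ᵗ τ·sin(11(t-τ)) dτ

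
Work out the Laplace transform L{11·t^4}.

L{t^n} = n!/s^(n+1), so L{t^4} = 24/s^5. Then L{11·t^4} = 11·24/s^5 = 264/s^5

Final answer: 264/s^5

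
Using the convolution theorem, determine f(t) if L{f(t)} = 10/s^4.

10/s^4 = (10/s)·(1/s^3) = L{10}·L{t^2/2}. By convolution, f(t) = 10*t^2/2 = ∫₀ᵗ 10·τ^2/2 dτ = 10·t^3/6

Final answer: 10·t^3/6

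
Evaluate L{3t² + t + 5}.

L{3t² + t + 5} = 3·2/s³ + 1/s² + 5/s = 6/s³ + 1/s² + 5/s

Final answer: 6/s³ + 1/s² + 5/s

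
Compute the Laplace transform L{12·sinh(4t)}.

L{sinh(ωt)} = ω/(s² - ω²), so L{sinh(4t)} = 4/(s² - 16). Then L{12·sinh(4t)} = 12·4/(s² - 16) = 48/(s² - 16)

Final answer: 48/(s² - 16)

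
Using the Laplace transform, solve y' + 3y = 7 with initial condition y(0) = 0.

sY + 3Y = 7/s. Y = 7/(s(s+3)). Partial fractions: Y = 7/3/s - 7/3/(s+3)

Final answer: y(t) = 7/3(1 - e^(-3t))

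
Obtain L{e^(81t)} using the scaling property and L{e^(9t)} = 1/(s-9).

Using L{f(at)} = (1/a)F(s/a) with a=9 and f(t) = e^(9t): L{e^(81t)} = (1/9) · 1/((s/9)-9) = (1/9) · 9/(s-81) = 1/(s-81)

Final answer: 1/(s-81)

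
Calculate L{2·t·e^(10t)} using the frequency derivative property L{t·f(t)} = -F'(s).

L{e^(10t)} = 1/(s-10). By frequency derivative: L{t·e^(10t)} = -d/ds[1/(s-10)] = -(-1)/(s-10)² = 1/(s-10)². Then L{2·t·e^(10t)} = 2·1/(s-10)² = 2/(s-10)²

Final answer: 2/(s-10)²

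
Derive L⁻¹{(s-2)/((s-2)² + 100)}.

Using frequency shift: L⁻¹{(s-a)/((s-a)² + b²)} = e^(at)cos(bt). Here a=2, b=10

Final answer: e^(2t)·cos(10t)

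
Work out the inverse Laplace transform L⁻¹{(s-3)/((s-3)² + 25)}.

Using frequency shift, L⁻¹{(s-3)/((s-3)² + 25)} = e^(3t)·cos(5t)

Final answer: e^(3t)·cos(5t)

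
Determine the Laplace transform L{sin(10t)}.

L{sin(ωt)} = ω/(s² + ω²), so L{sin(10t)} = 10/(s² + 100)

Final answer: 10/(s² + 100)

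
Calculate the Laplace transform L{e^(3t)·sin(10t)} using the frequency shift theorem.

Frequency shift: L{e^(at)f(t)} = F(s-a). L{e^(3t)·sin(10t)} = 10/((s-3)² + 100)

Final answer: 10/((s-3)² + 100)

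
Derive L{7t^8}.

L{t^n} = n!/s^(n+1). So L{7t^8} = 7·8!/s^9 = 282240/s^9

Final answer: 282240/s^9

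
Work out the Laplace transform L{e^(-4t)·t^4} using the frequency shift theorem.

L{e^(at)·t^n} = n!/(s-a)^(n+1), so L{e^(-4t)·t^4} = 24/(s+4)^5

Final answer: 24/(s+4)^5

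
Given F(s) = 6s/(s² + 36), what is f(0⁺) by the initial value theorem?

f(0⁺) = lim_{s→∞} s·6s/(s² + 36) = lim_{s→∞} 6s²/(s² + 36) = 6

Final answer: 6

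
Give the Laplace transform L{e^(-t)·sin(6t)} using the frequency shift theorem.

Frequency shift: L{e^(at)f(t)} = F(s-a). L{e^(-t)·sin(6t)} = 6/((s+1)² + 36)

Final answer: 6/((s+1)² + 36)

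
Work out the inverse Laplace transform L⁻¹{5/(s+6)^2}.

L⁻¹{n!/(s-a)^(n+1)} = t^n·e^(at) with n=1, a=-6. So L⁻¹{1/(s+6)^2} = t·e^(-6t), and L⁻¹{5/(s+6)^2} = (5/1)·t·e^(-6t) = 5·t·e^(-6t)

Final answer: 5·t·e^(-6t)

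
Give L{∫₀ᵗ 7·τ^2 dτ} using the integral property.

L{∫₀ᵗ f(τ)dτ} = F(s)/s with f(t) = 7t^2. F(s) = 14/s^3, so L{∫₀ᵗ 7·τ^2 dτ} = (14/s^3)/s = 14/s^4. (Check: ∫₀ᵗ 7·τ^2 dτ = 7t^3/3.)

Final answer: 14/s^4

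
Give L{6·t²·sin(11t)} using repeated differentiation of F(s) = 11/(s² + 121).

F(s) = 11/(s² + 121). F'(s) = -22s/(s² + 121)². F''(s) = -22(121 - 3s²)/(s² + 121)³ = (66s² - 2662)/(s² + 121)³. So L{t²·sin(11t)} = (-1)² F''(s) = (66s² - 2662)/(s² + 121)³. Then L{6·t²·sin(11t)} = 6·(66s² - 2662)/(s² + 121)³ = (396s² - 15972)/(s² + 121)³

Final answer: (396s² - 15972)/(s² + 121)³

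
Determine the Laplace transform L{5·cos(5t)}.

L{cos(ωt)} = s/(s² + ω²), so L{cos(5t)} = s/(s² + 25). Then L{5·cos(5t)} = 5·s/(s² + 25) = 5s/(s² + 25)

Final answer: 5s/(s² + 25)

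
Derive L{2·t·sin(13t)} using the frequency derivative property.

L{sin(13t)} = 13/(s² + 169). By L{t·f(t)} = -F'(s): -d/ds[13/(s² + 169)] = -(13)·(-2s)/(s² + 169)² = 26s/(s² + 169)². Then L{2·t·sin(13t)} = 2·26s/(s² + 169)² = 52s/(s² + 169)²

Final answer: 52s/(s² + 169)²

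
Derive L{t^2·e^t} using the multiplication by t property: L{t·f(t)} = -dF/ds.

Using L{t^n·e^(at)} = n!/(s-a)^(n+1), L{t^2·e^t} = 2/(s-1)^3

Final answer: 2/(s-1)^3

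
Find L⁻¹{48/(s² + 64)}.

This is the form c·a/(s² + a²) with a = 8, c = 6. L⁻¹ = 6·sin(8t)

Final answer: 6·sin(8t)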